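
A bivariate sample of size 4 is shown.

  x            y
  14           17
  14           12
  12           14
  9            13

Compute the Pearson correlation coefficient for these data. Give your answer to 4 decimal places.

n = 4, Σx = 49, Σy = 56, Σx² = 617, Σy² = 798, Σxy = 691
nΣxy − ΣxΣy = 2764 − 2744 = 20
nΣx² − (Σx)² = 2468 − 2401 = 67; nΣy² − (Σy)² = 3192 − 3136 = 56
r = 20 / √(67 × 56) = 20 / 61.2536 ≈ 0.3265

0.3265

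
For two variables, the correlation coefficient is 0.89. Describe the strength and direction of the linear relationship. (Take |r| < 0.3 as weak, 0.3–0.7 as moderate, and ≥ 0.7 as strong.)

r = 0.89 > 0 so the relationship is positive.
|r| = 0.89, which falls in the strong range.

strong positive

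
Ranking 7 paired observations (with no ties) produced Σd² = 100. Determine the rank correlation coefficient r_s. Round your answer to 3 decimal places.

-0.786

ρ = 1 − 6Σd² / [n(n²−1)] = 1 − 6×100 / (7×48)
  = 1 − 600/336 = 1 − 1.7857 ≈ -0.786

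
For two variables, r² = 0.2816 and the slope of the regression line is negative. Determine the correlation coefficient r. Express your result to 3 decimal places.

|r| = √0.2816 = 0.531
The association is negative, so r = −0.531.

-0.531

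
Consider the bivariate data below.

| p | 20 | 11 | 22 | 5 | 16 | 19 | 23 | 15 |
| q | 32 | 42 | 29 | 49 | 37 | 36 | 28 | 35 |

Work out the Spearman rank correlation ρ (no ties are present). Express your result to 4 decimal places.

Rank p: 6, 2, 7, 1, 4, 5, 8, 3
Rank q: 3, 7, 2, 8, 6, 5, 1, 4
d = rank(p) − rank(q): 3, -5, 5, -7, -2, 0, 7, -1; Σd² = 162
ρ = 1 − 6Σd² / [n(n²−1)] = 1 − 6×162 / (8×63) = 1 − 972/504 ≈ -0.9286

-0.9286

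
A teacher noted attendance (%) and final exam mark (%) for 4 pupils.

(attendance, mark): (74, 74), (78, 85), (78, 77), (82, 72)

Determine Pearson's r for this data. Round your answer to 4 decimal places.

-0.1429

n = 4, Σx = 312, Σy = 308, Σx² = 24368, Σy² = 23814, Σxy = 24016
nΣxy − ΣxΣy = 96064 − 96096 = -32
nΣx² − (Σx)² = 97472 − 97344 = 128; nΣy² − (Σy)² = 95256 − 94864 = 392
r = -32 / √(128 × 392) = -32 / 224.0000 ≈ -0.1429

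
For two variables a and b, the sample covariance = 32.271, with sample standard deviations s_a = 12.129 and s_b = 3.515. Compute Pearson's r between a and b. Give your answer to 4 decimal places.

0.7569

r = Cov(a,b) / (s_a · s_b) = 32.271 / (12.129 × 3.515)
  = 32.271 / 42.6334 ≈ 0.7569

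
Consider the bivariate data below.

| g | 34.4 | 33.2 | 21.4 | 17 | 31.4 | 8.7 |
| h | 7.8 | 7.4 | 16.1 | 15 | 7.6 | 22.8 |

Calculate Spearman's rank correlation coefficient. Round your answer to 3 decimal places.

Rank g: 6, 5, 3, 2, 4, 1
Rank h: 3, 1, 5, 4, 2, 6
d = rank(g) − rank(h): 3, 4, -2, -2, 2, -5; Σd² = 62
ρ = 1 − 6Σd² / [n(n²−1)] = 1 − 6×62 / (6×35) = 1 − 372/210 ≈ -0.771

-0.771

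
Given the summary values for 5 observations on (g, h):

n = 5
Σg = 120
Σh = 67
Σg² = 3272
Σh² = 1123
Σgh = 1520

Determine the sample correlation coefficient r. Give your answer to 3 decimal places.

-0.296

r = (nΣgh − ΣgΣh) / √[(nΣg² − (Σg)²)(nΣh² − (Σh)²)]
Numerator: 5×1520 − 120×67 = -440
Denominator: √[(16360 − 14400)(5615 − 4489)] = √[1960 × 1126] = 1485.5841
r = -440 / 1485.5841 ≈ -0.296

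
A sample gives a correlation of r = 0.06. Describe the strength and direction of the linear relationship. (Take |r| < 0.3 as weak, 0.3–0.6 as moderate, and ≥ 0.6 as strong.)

weak positive

r = 0.06 > 0 so the relationship is positive.
|r| = 0.06, which falls in the weak range.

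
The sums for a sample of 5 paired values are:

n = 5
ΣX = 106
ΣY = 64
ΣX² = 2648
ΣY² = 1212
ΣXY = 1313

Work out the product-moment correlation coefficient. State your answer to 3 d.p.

r = (nΣXY − ΣXΣY) / √[(nΣX² − (ΣX)²)(nΣY² − (ΣY)²)]
Numerator: 5×1313 − 106×64 = -219
Denominator: √[(13240 − 11236)(6060 − 4096)] = √[2004 × 1964] = 1983.8992
r = -219 / 1983.8992 ≈ -0.110

-0.110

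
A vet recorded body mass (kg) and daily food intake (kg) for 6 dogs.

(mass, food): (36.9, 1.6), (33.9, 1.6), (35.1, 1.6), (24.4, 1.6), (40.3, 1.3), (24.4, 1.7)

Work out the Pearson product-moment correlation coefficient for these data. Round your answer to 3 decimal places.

n = 6, Σx = 195, Σy = 9.4, Σx² = 6557.64, Σy² = 14.82, Σxy = 302.35
nΣxy − ΣxΣy = 1814.1 − 1833 = -18.9
nΣx² − (Σx)² = 39345.84 − 38025 = 1320.84; nΣy² − (Σy)² = 88.92 − 88.36 = 0.56
r = -18.9 / √(1320.84 × 0.56) = -18.9 / 27.1969 ≈ -0.695

-0.695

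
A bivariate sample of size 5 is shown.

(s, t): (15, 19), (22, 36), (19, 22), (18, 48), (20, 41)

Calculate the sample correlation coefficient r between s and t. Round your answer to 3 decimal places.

n = 5, Σs = 94, Σt = 166, Σs² = 1794, Σt² = 6126, Σst = 3179
nΣst − ΣsΣt = 15895 − 15604 = 291
nΣs² − (Σs)² = 8970 − 8836 = 134; nΣt² − (Σt)² = 30630 − 27556 = 3074
r = 291 / √(134 × 3074) = 291 / 641.8068 ≈ 0.453

0.453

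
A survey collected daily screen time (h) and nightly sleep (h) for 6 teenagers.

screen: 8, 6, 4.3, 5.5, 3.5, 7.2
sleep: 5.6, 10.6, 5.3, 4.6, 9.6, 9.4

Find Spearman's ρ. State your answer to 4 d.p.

0.0286

Rank screen: 6, 4, 2, 3, 1, 5
Rank sleep: 3, 6, 2, 1, 5, 4
d = rank(screen) − rank(sleep): 3, -2, 0, 2, -4, 1; Σd² = 34
ρ = 1 − 6Σd² / [n(n²−1)] = 1 − 6×34 / (6×35) = 1 − 204/210 ≈ 0.0286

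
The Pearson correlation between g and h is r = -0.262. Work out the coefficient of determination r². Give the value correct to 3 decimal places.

0.069

r² = (-0.262)² = 0.069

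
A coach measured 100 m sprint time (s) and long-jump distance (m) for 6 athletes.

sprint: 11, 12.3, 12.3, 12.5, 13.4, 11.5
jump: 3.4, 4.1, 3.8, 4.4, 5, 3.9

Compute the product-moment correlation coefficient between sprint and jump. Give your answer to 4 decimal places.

0.9227

n = 6, Σx = 73, Σy = 24.6, Σx² = 891.64, Σy² = 102.38, Σxy = 301.42
nΣxy − ΣxΣy = 1808.52 − 1795.8 = 12.72
nΣx² − (Σx)² = 5349.84 − 5329 = 20.84; nΣy² − (Σy)² = 614.28 − 605.16 = 9.12
r = 12.72 / √(20.84 × 9.12) = 12.72 / 13.7863 ≈ 0.9227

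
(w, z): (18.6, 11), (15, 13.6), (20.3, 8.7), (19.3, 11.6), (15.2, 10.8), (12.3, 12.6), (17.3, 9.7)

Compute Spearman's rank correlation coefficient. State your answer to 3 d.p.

-0.643

Rank w: 5, 2, 7, 6, 3, 1, 4
Rank z: 4, 7, 1, 5, 3, 6, 2
d = rank(w) − rank(z): 1, -5, 6, 1, 0, -5, 2; Σd² = 92
ρ = 1 − 6Σd² / [n(n²−1)] = 1 − 6×92 / (7×48) = 1 − 552/336 ≈ -0.643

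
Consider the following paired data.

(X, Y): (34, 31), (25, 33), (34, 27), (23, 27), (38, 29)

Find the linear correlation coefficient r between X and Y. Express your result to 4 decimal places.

n = 5, ΣX = 154, ΣY = 147, ΣX² = 4910, ΣY² = 4349, ΣXY = 4520
nΣXY − ΣXΣY = 22600 − 22638 = -38
nΣX² − (ΣX)² = 24550 − 23716 = 834; nΣY² − (ΣY)² = 21745 − 21609 = 136
r = -38 / √(834 × 136) = -38 / 336.7848 ≈ -0.1128

-0.1128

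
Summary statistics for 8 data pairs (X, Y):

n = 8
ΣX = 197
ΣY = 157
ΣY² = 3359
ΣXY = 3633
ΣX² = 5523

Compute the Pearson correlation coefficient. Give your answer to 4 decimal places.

-0.5395

r = (nΣXY − ΣXΣY) / √[(nΣX² − (ΣX)²)(nΣY² − (ΣY)²)]
Numerator: 8×3633 − 197×157 = -1865
Denominator: √[(44184 − 38809)(26872 − 24649)] = √[5375 × 2223] = 3456.6783
r = -1865 / 3456.6783 ≈ -0.5395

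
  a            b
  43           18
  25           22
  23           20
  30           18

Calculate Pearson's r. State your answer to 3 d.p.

-0.687

n = 4, Σa = 121, Σb = 78, Σa² = 3903, Σb² = 1532, Σab = 2324
nΣab − ΣaΣb = 9296 − 9438 = -142
nΣa² − (Σa)² = 15612 − 14641 = 971; nΣb² − (Σb)² = 6128 − 6084 = 44
r = -142 / √(971 × 44) = -142 / 206.6978 ≈ -0.687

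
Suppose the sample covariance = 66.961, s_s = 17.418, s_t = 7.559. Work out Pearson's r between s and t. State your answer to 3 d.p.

0.509

r = Cov(s,t) / (s_s · s_t) = 66.961 / (17.418 × 7.559)
  = 66.961 / 131.6627 ≈ 0.509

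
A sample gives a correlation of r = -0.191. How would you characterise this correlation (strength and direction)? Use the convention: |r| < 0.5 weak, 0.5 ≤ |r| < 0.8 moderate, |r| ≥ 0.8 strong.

r = -0.191 < 0 so the relationship is negative.
|r| = 0.191, which falls in the weak range.

weak negative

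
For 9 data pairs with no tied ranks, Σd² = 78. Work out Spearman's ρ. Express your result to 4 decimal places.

ρ = 1 − 6Σd² / [n(n²−1)] = 1 − 6×78 / (9×80)
  = 1 − 468/720 = 1 − 0.65000 ≈ 0.3500

0.3500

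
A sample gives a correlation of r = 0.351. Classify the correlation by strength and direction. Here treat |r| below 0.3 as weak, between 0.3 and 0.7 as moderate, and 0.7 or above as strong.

moderate positive

r = 0.351 > 0 so the relationship is positive.
|r| = 0.351, which falls in the moderate range.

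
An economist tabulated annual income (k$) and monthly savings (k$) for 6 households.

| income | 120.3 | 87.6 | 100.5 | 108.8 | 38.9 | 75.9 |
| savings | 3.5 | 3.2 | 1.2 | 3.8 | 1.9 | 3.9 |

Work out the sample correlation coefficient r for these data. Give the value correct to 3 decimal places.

0.334

n = 6, Σx = 532, Σy = 17.5, Σx² = 51357.56, Σy² = 57.19, Σxy = 1605.33
nΣxy − ΣxΣy = 9631.98 − 9310 = 321.98
nΣx² − (Σx)² = 308145.36 − 283024 = 25121.36; nΣy² − (Σy)² = 343.14 − 306.25 = 36.89
r = 321.98 / √(25121.36 × 36.89) = 321.98 / 962.6666 ≈ 0.334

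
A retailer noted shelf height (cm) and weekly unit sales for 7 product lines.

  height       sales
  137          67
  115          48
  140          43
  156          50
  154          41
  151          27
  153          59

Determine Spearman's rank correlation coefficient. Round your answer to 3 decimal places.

Rank height: 2, 1, 3, 7, 6, 4, 5
Rank sales: 7, 4, 3, 5, 2, 1, 6
d = rank(height) − rank(sales): -5, -3, 0, 2, 4, 3, -1; Σd² = 64
ρ = 1 − 6Σd² / [n(n²−1)] = 1 − 6×64 / (7×48) = 1 − 384/336 ≈ -0.143

-0.143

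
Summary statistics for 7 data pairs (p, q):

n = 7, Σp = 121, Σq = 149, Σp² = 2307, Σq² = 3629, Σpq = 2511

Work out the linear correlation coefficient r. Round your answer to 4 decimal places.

-0.2057

r = (nΣpq − ΣpΣq) / √[(nΣp² − (Σp)²)(nΣq² − (Σq)²)]
Numerator: 7×2511 − 121×149 = -452
Denominator: √[(16149 − 14641)(25403 − 22201)] = √[1508 × 3202] = 2197.4112
r = -452 / 2197.4112 ≈ -0.2057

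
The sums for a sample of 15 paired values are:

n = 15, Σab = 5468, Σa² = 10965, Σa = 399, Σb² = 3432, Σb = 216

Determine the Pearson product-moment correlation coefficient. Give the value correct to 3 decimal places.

-0.826

r = (nΣab − ΣaΣb) / √[(nΣa² − (Σa)²)(nΣb² − (Σb)²)]
Numerator: 15×5468 − 399×216 = -4164
Denominator: √[(164475 − 159201)(51480 − 46656)] = √[5274 × 4824] = 5043.9841
r = -4164 / 5043.9841 ≈ -0.826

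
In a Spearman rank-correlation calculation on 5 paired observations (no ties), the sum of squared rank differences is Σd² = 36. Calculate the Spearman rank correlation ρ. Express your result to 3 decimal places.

ρ = 1 − 6Σd² / [n(n²−1)] = 1 − 6×36 / (5×24)
  = 1 − 216/120 = 1 − 1.8000 ≈ -0.800

-0.800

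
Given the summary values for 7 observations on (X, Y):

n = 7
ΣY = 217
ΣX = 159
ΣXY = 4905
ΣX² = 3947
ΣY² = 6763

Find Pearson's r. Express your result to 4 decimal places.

-0.2184

r = (nΣXY − ΣXΣY) / √[(nΣX² − (ΣX)²)(nΣY² − (ΣY)²)]
Numerator: 7×4905 − 159×217 = -168
Denominator: √[(27629 − 25281)(47341 − 47089)] = √[2348 × 252] = 769.2178
r = -168 / 769.2178 ≈ -0.2184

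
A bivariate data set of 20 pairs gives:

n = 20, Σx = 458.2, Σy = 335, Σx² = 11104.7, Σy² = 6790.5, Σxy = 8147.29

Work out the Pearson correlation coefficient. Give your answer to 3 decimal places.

0.558

r = (nΣxy − ΣxΣy) / √[(nΣx² − (Σx)²)(nΣy² − (Σy)²)]
Numerator: 20×8147.29 − 458.2×335 = 9448.8
Denominator: √[(222094 − 209947.24)(135810 − 112225)] = √[12146.76 × 23585] = 16925.7595
r = 9448.8 / 16925.7595 ≈ 0.558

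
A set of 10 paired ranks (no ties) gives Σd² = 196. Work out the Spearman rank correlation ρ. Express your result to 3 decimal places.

ρ = 1 − 6Σd² / [n(n²−1)] = 1 − 6×196 / (10×99)
  = 1 − 1176/990 = 1 − 1.1879 ≈ -0.188

-0.188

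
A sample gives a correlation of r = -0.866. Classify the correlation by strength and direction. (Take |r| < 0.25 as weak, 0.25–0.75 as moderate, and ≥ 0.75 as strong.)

r = -0.866 < 0 so the relationship is negative.
|r| = 0.866, which falls in the strong range.

strong negative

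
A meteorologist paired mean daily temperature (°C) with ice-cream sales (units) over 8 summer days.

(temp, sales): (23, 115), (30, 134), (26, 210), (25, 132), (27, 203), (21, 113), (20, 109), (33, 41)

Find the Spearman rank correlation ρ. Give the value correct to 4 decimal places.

Rank temp: 3, 7, 5, 4, 6, 2, 1, 8
Rank sales: 4, 6, 8, 5, 7, 3, 2, 1
d = rank(temp) − rank(sales): -1, 1, -3, -1, -1, -1, -1, 7; Σd² = 64
ρ = 1 − 6Σd² / [n(n²−1)] = 1 − 6×64 / (8×63) = 1 − 384/504 ≈ 0.2381

0.2381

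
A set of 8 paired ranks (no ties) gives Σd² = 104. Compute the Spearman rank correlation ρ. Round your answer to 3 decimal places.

-0.238

ρ = 1 − 6Σd² / [n(n²−1)] = 1 − 6×104 / (8×63)
  = 1 − 624/504 = 1 − 1.2381 ≈ -0.238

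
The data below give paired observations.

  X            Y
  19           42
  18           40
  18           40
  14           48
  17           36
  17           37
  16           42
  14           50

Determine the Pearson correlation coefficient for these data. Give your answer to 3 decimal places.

n = 8, ΣX = 133, ΣY = 335, ΣX² = 2235, ΣY² = 14197, ΣXY = 5523
nΣXY − ΣXΣY = 44184 − 44555 = -371
nΣX² − (ΣX)² = 17880 − 17689 = 191; nΣY² − (ΣY)² = 113576 − 112225 = 1351
r = -371 / √(191 × 1351) = -371 / 507.9774 ≈ -0.730

-0.730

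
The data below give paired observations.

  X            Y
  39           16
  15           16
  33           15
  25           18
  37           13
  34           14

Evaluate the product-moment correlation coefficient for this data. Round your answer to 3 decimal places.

n = 6, ΣX = 183, ΣY = 92, ΣX² = 5985, ΣY² = 1426, ΣXY = 2766
nΣXY − ΣXΣY = 16596 − 16836 = -240
nΣX² − (ΣX)² = 35910 − 33489 = 2421; nΣY² − (ΣY)² = 8556 − 8464 = 92
r = -240 / √(2421 × 92) = -240 / 471.9449 ≈ -0.509

-0.509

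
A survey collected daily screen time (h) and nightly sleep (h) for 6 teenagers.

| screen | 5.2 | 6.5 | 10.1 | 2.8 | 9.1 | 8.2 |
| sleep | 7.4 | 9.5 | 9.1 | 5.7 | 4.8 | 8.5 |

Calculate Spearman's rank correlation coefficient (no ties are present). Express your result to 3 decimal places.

0.200

Rank screen: 2, 3, 6, 1, 5, 4
Rank sleep: 3, 6, 5, 2, 1, 4
d = rank(screen) − rank(sleep): -1, -3, 1, -1, 4, 0; Σd² = 28
ρ = 1 − 6Σd² / [n(n²−1)] = 1 − 6×28 / (6×35) = 1 − 168/210 ≈ 0.200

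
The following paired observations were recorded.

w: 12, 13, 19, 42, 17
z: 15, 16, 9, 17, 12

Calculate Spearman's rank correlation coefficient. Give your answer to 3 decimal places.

0.100

Rank w: 1, 2, 4, 5, 3
Rank z: 3, 4, 1, 5, 2
d = rank(w) − rank(z): -2, -2, 3, 0, 1; Σd² = 18
ρ = 1 − 6Σd² / [n(n²−1)] = 1 − 6×18 / (5×24) = 1 − 108/120 ≈ 0.100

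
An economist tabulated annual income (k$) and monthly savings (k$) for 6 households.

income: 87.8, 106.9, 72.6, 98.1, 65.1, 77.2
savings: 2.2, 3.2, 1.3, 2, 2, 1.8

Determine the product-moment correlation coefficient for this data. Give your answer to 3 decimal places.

n = 6, Σx = 507.7, Σy = 12.5, Σx² = 44228.67, Σy² = 28.01, Σxy = 1094.98
nΣxy − ΣxΣy = 6569.88 − 6346.25 = 223.63
nΣx² − (Σx)² = 265372.02 − 257759.29 = 7612.73; nΣy² − (Σy)² = 168.06 − 156.25 = 11.81
r = 223.63 / √(7612.73 × 11.81) = 223.63 / 299.8439 ≈ 0.746

0.746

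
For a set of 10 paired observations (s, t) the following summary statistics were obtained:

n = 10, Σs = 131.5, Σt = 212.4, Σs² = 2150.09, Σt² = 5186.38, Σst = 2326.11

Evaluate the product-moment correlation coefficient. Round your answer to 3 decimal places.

r = (nΣst − ΣsΣt) / √[(nΣs² − (Σs)²)(nΣt² − (Σt)²)]
Numerator: 10×2326.11 − 131.5×212.4 = -4669.5
Denominator: √[(21500.9 − 17292.25)(51863.8 − 45113.76)] = √[4208.65 × 6750.04] = 5329.9677
r = -4669.5 / 5329.9677 ≈ -0.876

-0.876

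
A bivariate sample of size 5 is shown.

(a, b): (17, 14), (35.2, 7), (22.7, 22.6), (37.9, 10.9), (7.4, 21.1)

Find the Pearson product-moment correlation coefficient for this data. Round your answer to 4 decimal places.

-0.7428

n = 5, Σa = 120.2, Σb = 75.6, Σa² = 3534.5, Σb² = 1319.78, Σab = 1566.67
nΣab − ΣaΣb = 7833.35 − 9087.12 = -1253.77
nΣa² − (Σa)² = 17672.5 − 14448.04 = 3224.46; nΣb² − (Σb)² = 6598.9 − 5715.36 = 883.54
r = -1253.77 / √(3224.46 × 883.54) = -1253.77 / 1687.8801 ≈ -0.7428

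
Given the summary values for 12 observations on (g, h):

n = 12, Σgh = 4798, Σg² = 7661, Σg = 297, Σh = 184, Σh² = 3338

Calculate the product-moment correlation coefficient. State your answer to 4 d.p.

0.6094

r = (nΣgh − ΣgΣh) / √[(nΣg² − (Σg)²)(nΣh² − (Σh)²)]
Numerator: 12×4798 − 297×184 = 2928
Denominator: √[(91932 − 88209)(40056 − 33856)] = √[3723 × 6200] = 4804.4355
r = 2928 / 4804.4355 ≈ 0.6094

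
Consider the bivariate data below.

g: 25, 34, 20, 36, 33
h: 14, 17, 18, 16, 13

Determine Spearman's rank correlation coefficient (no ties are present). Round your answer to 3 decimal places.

-0.200

Rank g: 2, 4, 1, 5, 3
Rank h: 2, 4, 5, 3, 1
d = rank(g) − rank(h): 0, 0, -4, 2, 2; Σd² = 24
ρ = 1 − 6Σd² / [n(n²−1)] = 1 − 6×24 / (5×24) = 1 − 144/120 ≈ -0.200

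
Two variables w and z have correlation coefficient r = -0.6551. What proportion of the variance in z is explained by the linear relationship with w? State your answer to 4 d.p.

r² = (-0.6551)² = 0.4292

0.4292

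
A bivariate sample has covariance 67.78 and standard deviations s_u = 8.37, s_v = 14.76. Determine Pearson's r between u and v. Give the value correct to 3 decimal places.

r = Cov(u,v) / (s_u · s_v) = 67.78 / (8.37 × 14.76)
  = 67.78 / 123.5412 ≈ 0.549

0.549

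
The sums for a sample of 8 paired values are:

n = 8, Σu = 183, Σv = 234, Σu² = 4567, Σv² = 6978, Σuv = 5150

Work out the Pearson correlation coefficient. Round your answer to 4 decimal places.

-0.8991

r = (nΣuv − ΣuΣv) / √[(nΣu² − (Σu)²)(nΣv² − (Σv)²)]
Numerator: 8×5150 − 183×234 = -1622
Denominator: √[(36536 − 33489)(55824 − 54756)] = √[3047 × 1068] = 1803.9390
r = -1622 / 1803.9390 ≈ -0.8991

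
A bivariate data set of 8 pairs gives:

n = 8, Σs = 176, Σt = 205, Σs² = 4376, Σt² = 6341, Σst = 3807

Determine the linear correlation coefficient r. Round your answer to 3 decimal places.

r = (nΣst − ΣsΣt) / √[(nΣs² − (Σs)²)(nΣt² − (Σt)²)]
Numerator: 8×3807 − 176×205 = -5624
Denominator: √[(35008 − 30976)(50728 − 42025)] = √[4032 × 8703] = 5923.7232
r = -5624 / 5923.7232 ≈ -0.949

-0.949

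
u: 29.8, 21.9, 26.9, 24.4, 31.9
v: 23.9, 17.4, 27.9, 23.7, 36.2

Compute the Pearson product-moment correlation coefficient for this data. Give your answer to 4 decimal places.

0.8433

n = 5, Σu = 134.9, Σv = 129.1, Σu² = 3704.23, Σv² = 3524.51, Σuv = 3576.85
nΣuv − ΣuΣv = 17884.25 − 17415.59 = 468.66
nΣu² − (Σu)² = 18521.15 − 18198.01 = 323.14; nΣv² − (Σv)² = 17622.55 − 16666.81 = 955.74
r = 468.66 / √(323.14 × 955.74) = 468.66 / 555.7318 ≈ 0.8433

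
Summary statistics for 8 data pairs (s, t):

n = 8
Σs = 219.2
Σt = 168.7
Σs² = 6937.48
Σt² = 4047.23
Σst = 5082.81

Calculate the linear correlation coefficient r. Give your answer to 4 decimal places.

0.6817

r = (nΣst − ΣsΣt) / √[(nΣs² − (Σs)²)(nΣt² − (Σt)²)]
Numerator: 8×5082.81 − 219.2×168.7 = 3683.44
Denominator: √[(55499.84 − 48048.64)(32377.84 − 28459.69)] = √[7451.2 × 3918.15] = 5403.2323
r = 3683.44 / 5403.2323 ≈ 0.6817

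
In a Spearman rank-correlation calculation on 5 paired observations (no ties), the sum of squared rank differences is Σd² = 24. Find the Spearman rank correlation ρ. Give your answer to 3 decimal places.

-0.200

ρ = 1 − 6Σd² / [n(n²−1)] = 1 − 6×24 / (5×24)
  = 1 − 144/120 = 1 − 1.2000 ≈ -0.200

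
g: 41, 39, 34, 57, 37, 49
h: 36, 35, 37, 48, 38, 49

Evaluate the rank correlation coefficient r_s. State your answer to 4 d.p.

Rank g: 4, 3, 1, 6, 2, 5
Rank h: 2, 1, 3, 5, 4, 6
d = rank(g) − rank(h): 2, 2, -2, 1, -2, -1; Σd² = 18
ρ = 1 − 6Σd² / [n(n²−1)] = 1 − 6×18 / (6×35) = 1 − 108/210 ≈ 0.4857

0.4857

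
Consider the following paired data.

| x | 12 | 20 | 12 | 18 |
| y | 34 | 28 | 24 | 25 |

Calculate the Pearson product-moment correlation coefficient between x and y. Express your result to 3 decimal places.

-0.261

n = 4, Σx = 62, Σy = 111, Σx² = 1012, Σy² = 3141, Σxy = 1706
nΣxy − ΣxΣy = 6824 − 6882 = -58
nΣx² − (Σx)² = 4048 − 3844 = 204; nΣy² − (Σy)² = 12564 − 12321 = 243
r = -58 / √(204 × 243) = -58 / 222.6477 ≈ -0.261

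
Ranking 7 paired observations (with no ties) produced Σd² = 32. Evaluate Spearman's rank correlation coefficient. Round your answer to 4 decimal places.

0.4286

ρ = 1 − 6Σd² / [n(n²−1)] = 1 − 6×32 / (7×48)
  = 1 − 192/336 = 1 − 0.57143 ≈ 0.4286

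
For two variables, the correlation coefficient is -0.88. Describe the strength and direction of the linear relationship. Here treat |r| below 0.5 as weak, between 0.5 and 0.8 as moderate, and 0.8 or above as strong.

r = -0.88 < 0 so the relationship is negative.
|r| = 0.88, which falls in the strong range.

strong negative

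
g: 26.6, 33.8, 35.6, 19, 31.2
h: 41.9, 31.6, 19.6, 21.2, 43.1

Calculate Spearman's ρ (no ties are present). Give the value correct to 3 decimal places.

-0.300

Rank g: 2, 4, 5, 1, 3
Rank h: 4, 3, 1, 2, 5
d = rank(g) − rank(h): -2, 1, 4, -1, -2; Σd² = 26
ρ = 1 − 6Σd² / [n(n²−1)] = 1 − 6×26 / (5×24) = 1 − 156/120 ≈ -0.300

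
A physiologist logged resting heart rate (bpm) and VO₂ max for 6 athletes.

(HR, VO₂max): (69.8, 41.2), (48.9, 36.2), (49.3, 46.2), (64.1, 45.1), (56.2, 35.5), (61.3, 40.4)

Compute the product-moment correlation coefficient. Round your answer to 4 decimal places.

n = 6, Σx = 349.6, Σy = 244.6, Σx² = 20718.68, Σy² = 10068.74, Σxy = 14286.13
nΣxy − ΣxΣy = 85716.78 − 85512.16 = 204.62
nΣx² − (Σx)² = 124312.08 − 122220.16 = 2091.92; nΣy² − (Σy)² = 60412.44 − 59829.16 = 583.28
r = 204.62 / √(2091.92 × 583.28) = 204.62 / 1104.6154 ≈ 0.1852

0.1852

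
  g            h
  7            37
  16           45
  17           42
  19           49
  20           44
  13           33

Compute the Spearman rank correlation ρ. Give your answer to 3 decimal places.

0.657

Rank g: 1, 3, 4, 5, 6, 2
Rank h: 2, 5, 3, 6, 4, 1
d = rank(g) − rank(h): -1, -2, 1, -1, 2, 1; Σd² = 12
ρ = 1 − 6Σd² / [n(n²−1)] = 1 − 6×12 / (6×35) = 1 − 72/210 ≈ 0.657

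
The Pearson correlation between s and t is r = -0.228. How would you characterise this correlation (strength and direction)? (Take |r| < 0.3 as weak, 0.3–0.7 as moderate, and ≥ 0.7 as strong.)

weak negative

r = -0.228 < 0 so the relationship is negative.
|r| = 0.228, which falls in the weak range.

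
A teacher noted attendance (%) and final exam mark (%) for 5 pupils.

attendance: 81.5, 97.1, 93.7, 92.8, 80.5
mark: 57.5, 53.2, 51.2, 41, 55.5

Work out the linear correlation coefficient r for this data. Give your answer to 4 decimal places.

n = 5, Σx = 445.6, Σy = 258.4, Σx² = 39942.44, Σy² = 13519.18, Σxy = 22921.96
nΣxy − ΣxΣy = 114609.8 − 115143.04 = -533.24
nΣx² − (Σx)² = 199712.2 − 198559.36 = 1152.84; nΣy² − (Σy)² = 67595.9 − 66770.56 = 825.34
r = -533.24 / √(1152.84 × 825.34) = -533.24 / 975.4409 ≈ -0.5467

-0.5467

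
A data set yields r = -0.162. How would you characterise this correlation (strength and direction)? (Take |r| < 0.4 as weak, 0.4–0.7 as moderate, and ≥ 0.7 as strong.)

weak negative

r = -0.162 < 0 so the relationship is negative.
|r| = 0.162, which falls in the weak range.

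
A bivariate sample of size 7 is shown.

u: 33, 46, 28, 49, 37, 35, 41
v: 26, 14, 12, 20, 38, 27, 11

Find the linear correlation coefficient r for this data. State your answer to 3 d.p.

-0.155

n = 7, Σu = 269, Σv = 148, Σu² = 10665, Σv² = 3710, Σuv = 5620
nΣuv − ΣuΣv = 39340 − 39812 = -472
nΣu² − (Σu)² = 74655 − 72361 = 2294; nΣv² − (Σv)² = 25970 − 21904 = 4066
r = -472 / √(2294 × 4066) = -472 / 3054.0799 ≈ -0.155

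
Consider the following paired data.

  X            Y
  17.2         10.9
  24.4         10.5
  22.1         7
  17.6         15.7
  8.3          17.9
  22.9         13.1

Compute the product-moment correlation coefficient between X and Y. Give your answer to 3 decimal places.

n = 6, ΣX = 112.5, ΣY = 75.1, ΣX² = 2282.67, ΣY² = 1016.57, ΣXY = 1323.26
nΣXY − ΣXΣY = 7939.56 − 8448.75 = -509.19
nΣX² − (ΣX)² = 13696.02 − 12656.25 = 1039.77; nΣY² − (ΣY)² = 6099.42 − 5640.01 = 459.41
r = -509.19 / √(1039.77 × 459.41) = -509.19 / 691.1445 ≈ -0.737

-0.737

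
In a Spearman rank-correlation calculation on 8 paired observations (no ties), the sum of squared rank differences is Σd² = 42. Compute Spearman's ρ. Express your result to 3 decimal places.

0.500

ρ = 1 − 6Σd² / [n(n²−1)] = 1 − 6×42 / (8×63)
  = 1 − 252/504 = 1 − 0.5000 ≈ 0.500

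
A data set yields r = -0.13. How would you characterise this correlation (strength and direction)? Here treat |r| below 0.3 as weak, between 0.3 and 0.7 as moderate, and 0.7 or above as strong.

r = -0.13 < 0 so the relationship is negative.
|r| = 0.13, which falls in the weak range.

weak negative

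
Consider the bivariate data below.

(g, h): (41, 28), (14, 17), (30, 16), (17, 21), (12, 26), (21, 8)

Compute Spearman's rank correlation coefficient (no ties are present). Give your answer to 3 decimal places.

Rank g: 6, 2, 5, 3, 1, 4
Rank h: 6, 3, 2, 4, 5, 1
d = rank(g) − rank(h): 0, -1, 3, -1, -4, 3; Σd² = 36
ρ = 1 − 6Σd² / [n(n²−1)] = 1 − 6×36 / (6×35) = 1 − 216/210 ≈ -0.029

-0.029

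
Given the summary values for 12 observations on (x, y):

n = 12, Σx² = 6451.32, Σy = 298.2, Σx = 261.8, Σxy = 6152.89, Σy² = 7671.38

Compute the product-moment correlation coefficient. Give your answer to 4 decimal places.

-0.8028

r = (nΣxy − ΣxΣy) / √[(nΣx² − (Σx)²)(nΣy² − (Σy)²)]
Numerator: 12×6152.89 − 261.8×298.2 = -4234.08
Denominator: √[(77415.84 − 68539.24)(92056.56 − 88923.24)] = √[8876.6 × 3133.32] = 5273.8248
r = -4234.08 / 5273.8248 ≈ -0.8028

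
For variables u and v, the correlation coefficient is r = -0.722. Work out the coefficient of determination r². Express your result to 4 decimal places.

0.5213

r² = (-0.722)² = 0.5213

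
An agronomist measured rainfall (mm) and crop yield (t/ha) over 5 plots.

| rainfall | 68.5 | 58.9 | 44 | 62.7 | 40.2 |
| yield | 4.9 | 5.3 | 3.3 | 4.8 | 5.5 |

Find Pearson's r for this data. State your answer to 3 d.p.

n = 5, Σx = 274.3, Σy = 23.8, Σx² = 15644.79, Σy² = 116.28, Σxy = 1315.08
nΣxy − ΣxΣy = 6575.4 − 6528.34 = 47.06
nΣx² − (Σx)² = 78223.95 − 75240.49 = 2983.46; nΣy² − (Σy)² = 581.4 − 566.44 = 14.96
r = 47.06 / √(2983.46 × 14.96) = 47.06 / 211.2642 ≈ 0.223

0.223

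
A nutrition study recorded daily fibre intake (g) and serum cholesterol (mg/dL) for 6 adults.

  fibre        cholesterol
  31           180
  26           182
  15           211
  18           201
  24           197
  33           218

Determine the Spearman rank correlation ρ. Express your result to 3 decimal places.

-0.143

Rank fibre: 5, 4, 1, 2, 3, 6
Rank cholesterol: 1, 2, 5, 4, 3, 6
d = rank(fibre) − rank(cholesterol): 4, 2, -4, -2, 0, 0; Σd² = 40
ρ = 1 − 6Σd² / [n(n²−1)] = 1 − 6×40 / (6×35) = 1 − 240/210 ≈ -0.143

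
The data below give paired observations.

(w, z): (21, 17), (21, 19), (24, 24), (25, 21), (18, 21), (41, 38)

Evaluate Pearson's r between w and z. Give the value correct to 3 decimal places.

n = 6, Σw = 150, Σz = 140, Σw² = 4088, Σz² = 3552, Σwz = 3793
nΣwz − ΣwΣz = 22758 − 21000 = 1758
nΣw² − (Σw)² = 24528 − 22500 = 2028; nΣz² − (Σz)² = 21312 − 19600 = 1712
r = 1758 / √(2028 × 1712) = 1758 / 1863.3132 ≈ 0.943

0.943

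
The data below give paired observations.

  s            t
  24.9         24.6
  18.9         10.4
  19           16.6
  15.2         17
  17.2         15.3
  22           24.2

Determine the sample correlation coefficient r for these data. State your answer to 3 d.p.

n = 6, Σs = 117.2, Σt = 108.1, Σs² = 2349.1, Σt² = 2097.61, Σst = 2178.46
nΣst − ΣsΣt = 13070.76 − 12669.32 = 401.44
nΣs² − (Σs)² = 14094.6 − 13735.84 = 358.76; nΣt² − (Σt)² = 12585.66 − 11685.61 = 900.05
r = 401.44 / √(358.76 × 900.05) = 401.44 / 568.2446 ≈ 0.706

0.706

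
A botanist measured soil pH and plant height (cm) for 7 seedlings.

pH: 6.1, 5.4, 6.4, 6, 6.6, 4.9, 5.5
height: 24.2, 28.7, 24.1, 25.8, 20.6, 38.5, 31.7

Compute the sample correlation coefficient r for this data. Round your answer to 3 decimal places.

-0.956

n = 7, Σx = 40.9, Σy = 193.6, Σx² = 241.15, Σy² = 5567.28, Σxy = 1110.6
nΣxy − ΣxΣy = 7774.2 − 7918.24 = -144.04
nΣx² − (Σx)² = 1688.05 − 1672.81 = 15.24; nΣy² − (Σy)² = 38970.96 − 37480.96 = 1490
r = -144.04 / √(15.24 × 1490) = -144.04 / 150.6904 ≈ -0.956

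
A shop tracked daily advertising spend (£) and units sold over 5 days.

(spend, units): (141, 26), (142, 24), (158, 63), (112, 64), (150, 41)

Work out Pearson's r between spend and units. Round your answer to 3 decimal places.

-0.227

n = 5, Σx = 703, Σy = 218, Σx² = 100053, Σy² = 10998, Σxy = 30346
nΣxy − ΣxΣy = 151730 − 153254 = -1524
nΣx² − (Σx)² = 500265 − 494209 = 6056; nΣy² − (Σy)² = 54990 − 47524 = 7466
r = -1524 / √(6056 × 7466) = -1524 / 6724.1428 ≈ -0.227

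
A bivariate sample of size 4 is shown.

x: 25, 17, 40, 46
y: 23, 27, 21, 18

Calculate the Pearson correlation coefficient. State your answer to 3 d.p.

n = 4, Σx = 128, Σy = 89, Σx² = 4630, Σy² = 2023, Σxy = 2702
nΣxy − ΣxΣy = 10808 − 11392 = -584
nΣx² − (Σx)² = 18520 − 16384 = 2136; nΣy² − (Σy)² = 8092 − 7921 = 171
r = -584 / √(2136 × 171) = -584 / 604.3641 ≈ -0.966

-0.966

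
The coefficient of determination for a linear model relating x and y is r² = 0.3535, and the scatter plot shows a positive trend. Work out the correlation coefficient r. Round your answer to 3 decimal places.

|r| = √0.3535 = 0.595
The association is positive, so r = 0.595.

0.595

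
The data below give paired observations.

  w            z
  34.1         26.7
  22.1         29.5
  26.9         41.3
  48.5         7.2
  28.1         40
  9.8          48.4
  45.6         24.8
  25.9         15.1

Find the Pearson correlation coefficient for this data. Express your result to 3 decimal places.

-0.721

n = 8, Σw = 241, Σz = 233, Σw² = 8362.9, Σz² = 8126.28, Σwz = 6142.88
nΣwz − ΣwΣz = 49143.04 − 56153 = -7009.96
nΣw² − (Σw)² = 66903.2 − 58081 = 8822.2; nΣz² − (Σz)² = 65010.24 − 54289 = 10721.24
r = -7009.96 / √(8822.2 × 10721.24) = -7009.96 / 9725.4781 ≈ -0.721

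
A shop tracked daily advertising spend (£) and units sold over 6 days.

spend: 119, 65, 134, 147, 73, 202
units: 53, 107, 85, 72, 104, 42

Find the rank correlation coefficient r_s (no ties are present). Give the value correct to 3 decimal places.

-0.829

Rank spend: 3, 1, 4, 5, 2, 6
Rank units: 2, 6, 4, 3, 5, 1
d = rank(spend) − rank(units): 1, -5, 0, 2, -3, 5; Σd² = 64
ρ = 1 − 6Σd² / [n(n²−1)] = 1 − 6×64 / (6×35) = 1 − 384/210 ≈ -0.829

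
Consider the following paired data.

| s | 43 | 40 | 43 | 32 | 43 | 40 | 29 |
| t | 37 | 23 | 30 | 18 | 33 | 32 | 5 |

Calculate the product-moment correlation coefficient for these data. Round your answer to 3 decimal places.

0.933

n = 7, Σs = 270, Σt = 178, Σs² = 10612, Σt² = 5260, Σst = 7221
nΣst − ΣsΣt = 50547 − 48060 = 2487
nΣs² − (Σs)² = 74284 − 72900 = 1384; nΣt² − (Σt)² = 36820 − 31684 = 5136
r = 2487 / √(1384 × 5136) = 2487 / 2666.1253 ≈ 0.933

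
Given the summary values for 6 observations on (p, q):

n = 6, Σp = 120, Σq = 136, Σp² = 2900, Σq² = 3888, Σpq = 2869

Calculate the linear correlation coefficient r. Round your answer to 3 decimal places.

r = (nΣpq − ΣpΣq) / √[(nΣp² − (Σp)²)(nΣq² − (Σq)²)]
Numerator: 6×2869 − 120×136 = 894
Denominator: √[(17400 − 14400)(23328 − 18496)] = √[3000 × 4832] = 3807.3613
r = 894 / 3807.3613 ≈ 0.235

0.235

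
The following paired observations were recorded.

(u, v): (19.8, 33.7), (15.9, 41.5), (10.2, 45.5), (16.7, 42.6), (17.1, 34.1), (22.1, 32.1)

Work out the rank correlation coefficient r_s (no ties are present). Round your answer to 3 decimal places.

Rank u: 5, 2, 1, 3, 4, 6
Rank v: 2, 4, 6, 5, 3, 1
d = rank(u) − rank(v): 3, -2, -5, -2, 1, 5; Σd² = 68
ρ = 1 − 6Σd² / [n(n²−1)] = 1 − 6×68 / (6×35) = 1 − 408/210 ≈ -0.943

-0.943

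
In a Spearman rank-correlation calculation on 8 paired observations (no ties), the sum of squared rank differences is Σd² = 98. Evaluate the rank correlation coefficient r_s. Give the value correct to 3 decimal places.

-0.167

ρ = 1 − 6Σd² / [n(n²−1)] = 1 − 6×98 / (8×63)
  = 1 − 588/504 = 1 − 1.1667 ≈ -0.167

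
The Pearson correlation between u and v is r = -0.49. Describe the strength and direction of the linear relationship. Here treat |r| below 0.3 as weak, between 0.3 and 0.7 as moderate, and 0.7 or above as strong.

r = -0.49 < 0 so the relationship is negative.
|r| = 0.49, which falls in the moderate range.

moderate negative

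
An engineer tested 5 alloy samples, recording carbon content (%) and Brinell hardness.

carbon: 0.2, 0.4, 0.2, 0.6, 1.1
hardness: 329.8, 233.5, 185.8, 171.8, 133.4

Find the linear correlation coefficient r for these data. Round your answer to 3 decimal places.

-0.715

n = 5, Σx = 2.5, Σy = 1054.3, Σx² = 1.81, Σy² = 245122.73, Σxy = 446.34
nΣxy − ΣxΣy = 2231.7 − 2635.75 = -404.05
nΣx² − (Σx)² = 9.05 − 6.25 = 2.8; nΣy² − (Σy)² = 1225613.65 − 1111548.49 = 114065.16
r = -404.05 / √(2.8 × 114065.16) = -404.05 / 565.1393 ≈ -0.715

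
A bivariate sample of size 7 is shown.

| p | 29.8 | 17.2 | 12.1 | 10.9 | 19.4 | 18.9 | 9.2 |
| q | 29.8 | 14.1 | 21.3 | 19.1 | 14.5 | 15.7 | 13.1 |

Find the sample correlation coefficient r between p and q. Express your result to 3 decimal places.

0.619

n = 7, Σp = 117.5, Σq = 127.6, Σp² = 2267.31, Σq² = 2533.7, Σpq = 2295.03
nΣpq − ΣpΣq = 16065.21 − 14993 = 1072.21
nΣp² − (Σp)² = 15871.17 − 13806.25 = 2064.92; nΣq² − (Σq)² = 17735.9 − 16281.76 = 1454.14
r = 1072.21 / √(2064.92 × 1454.14) = 1072.21 / 1732.8251 ≈ 0.619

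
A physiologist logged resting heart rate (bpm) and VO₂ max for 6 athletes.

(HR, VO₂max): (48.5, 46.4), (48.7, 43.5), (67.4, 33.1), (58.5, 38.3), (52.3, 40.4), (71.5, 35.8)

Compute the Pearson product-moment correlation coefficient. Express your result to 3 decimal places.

-0.909

n = 6, Σx = 346.9, Σy = 237.5, Σx² = 20536.49, Σy² = 9521.51, Σxy = 13512.96
nΣxy − ΣxΣy = 81077.76 − 82388.75 = -1310.99
nΣx² − (Σx)² = 123218.94 − 120339.61 = 2879.33; nΣy² − (Σy)² = 57129.06 − 56406.25 = 722.81
r = -1310.99 / √(2879.33 × 722.81) = -1310.99 / 1442.6394 ≈ -0.909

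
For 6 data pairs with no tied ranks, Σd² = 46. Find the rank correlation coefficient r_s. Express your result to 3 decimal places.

ρ = 1 − 6Σd² / [n(n²−1)] = 1 − 6×46 / (6×35)
  = 1 − 276/210 = 1 − 1.3143 ≈ -0.314

-0.314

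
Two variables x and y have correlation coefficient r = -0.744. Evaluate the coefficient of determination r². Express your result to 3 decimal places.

0.554

r² = (-0.744)² = 0.554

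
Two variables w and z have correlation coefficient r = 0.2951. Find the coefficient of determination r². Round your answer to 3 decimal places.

0.087

r² = (0.2951)² = 0.087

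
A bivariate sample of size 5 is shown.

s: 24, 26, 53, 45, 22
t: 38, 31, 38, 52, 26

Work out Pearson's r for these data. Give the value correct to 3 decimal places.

0.643

n = 5, Σs = 170, Σt = 185, Σs² = 6570, Σt² = 7229, Σst = 6644
nΣst − ΣsΣt = 33220 − 31450 = 1770
nΣs² − (Σs)² = 32850 − 28900 = 3950; nΣt² − (Σt)² = 36145 − 34225 = 1920
r = 1770 / √(3950 × 1920) = 1770 / 2753.9063 ≈ 0.643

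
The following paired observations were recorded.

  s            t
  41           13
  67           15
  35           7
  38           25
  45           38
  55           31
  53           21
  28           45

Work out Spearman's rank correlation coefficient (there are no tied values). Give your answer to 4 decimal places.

-0.0952

Rank s: 4, 8, 2, 3, 5, 7, 6, 1
Rank t: 2, 3, 1, 5, 7, 6, 4, 8
d = rank(s) − rank(t): 2, 5, 1, -2, -2, 1, 2, -7; Σd² = 92
ρ = 1 − 6Σd² / [n(n²−1)] = 1 − 6×92 / (8×63) = 1 − 552/504 ≈ -0.0952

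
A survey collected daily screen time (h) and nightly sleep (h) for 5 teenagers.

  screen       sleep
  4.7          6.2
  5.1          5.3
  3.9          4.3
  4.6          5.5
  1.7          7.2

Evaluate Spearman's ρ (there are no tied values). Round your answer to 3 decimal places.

-0.300

Rank screen: 4, 5, 2, 3, 1
Rank sleep: 4, 2, 1, 3, 5
d = rank(screen) − rank(sleep): 0, 3, 1, 0, -4; Σd² = 26
ρ = 1 − 6Σd² / [n(n²−1)] = 1 − 6×26 / (5×24) = 1 − 156/120 ≈ -0.300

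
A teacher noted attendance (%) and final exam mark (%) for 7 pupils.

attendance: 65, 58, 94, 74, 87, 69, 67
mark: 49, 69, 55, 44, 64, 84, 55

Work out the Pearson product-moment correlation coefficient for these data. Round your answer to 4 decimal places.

-0.1716

n = 7, Σx = 514, Σy = 420, Σx² = 38720, Σy² = 26300, Σxy = 30662
nΣxy − ΣxΣy = 214634 − 215880 = -1246
nΣx² − (Σx)² = 271040 − 264196 = 6844; nΣy² − (Σy)² = 184100 − 176400 = 7700
r = -1246 / √(6844 × 7700) = -1246 / 7259.3939 ≈ -0.1716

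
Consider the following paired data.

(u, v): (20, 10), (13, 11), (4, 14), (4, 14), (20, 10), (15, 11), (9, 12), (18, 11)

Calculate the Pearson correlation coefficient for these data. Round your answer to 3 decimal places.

n = 8, Σu = 103, Σv = 93, Σu² = 1631, Σv² = 1099, Σuv = 1126
nΣuv − ΣuΣv = 9008 − 9579 = -571
nΣu² − (Σu)² = 13048 − 10609 = 2439; nΣv² − (Σv)² = 8792 − 8649 = 143
r = -571 / √(2439 × 143) = -571 / 590.5735 ≈ -0.967

-0.967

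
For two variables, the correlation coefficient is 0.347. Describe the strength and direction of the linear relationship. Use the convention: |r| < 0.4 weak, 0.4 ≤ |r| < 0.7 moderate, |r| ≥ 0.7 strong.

weak positive

r = 0.347 > 0 so the relationship is positive.
|r| = 0.347, which falls in the weak range.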